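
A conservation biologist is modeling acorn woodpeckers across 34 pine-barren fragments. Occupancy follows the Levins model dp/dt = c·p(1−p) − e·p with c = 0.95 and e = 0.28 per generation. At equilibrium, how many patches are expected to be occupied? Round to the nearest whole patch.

24

p* = 1 − e/c = 1 − 0.28/0.95 = 0.7053.
Expected occupied patches = N × p* = 34 × 0.7053 = 23.98 ≈ 24.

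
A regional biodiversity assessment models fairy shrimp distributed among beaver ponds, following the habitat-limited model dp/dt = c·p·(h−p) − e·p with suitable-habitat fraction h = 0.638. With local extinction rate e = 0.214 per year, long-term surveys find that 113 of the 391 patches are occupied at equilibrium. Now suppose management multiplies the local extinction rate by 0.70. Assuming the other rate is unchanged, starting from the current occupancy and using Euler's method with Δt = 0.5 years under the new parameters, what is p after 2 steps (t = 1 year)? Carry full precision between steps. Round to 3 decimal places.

0.307

Observed p* = 113/391 = 0.28900.
Balance c(h−p*) = e gives c = e/(0.638 − 0.28900) = 0.214/0.34900 = 0.61319.
Starting from p₀ = 0.28900; update p ← p + (dp/dt)·Δt with the new parameters.
  1  |  dp/dt·Δt = +0.009277  |  p_1 = 0.298280
  2  |  dp/dt·Δt = +0.008726  |  p_2 = 0.307006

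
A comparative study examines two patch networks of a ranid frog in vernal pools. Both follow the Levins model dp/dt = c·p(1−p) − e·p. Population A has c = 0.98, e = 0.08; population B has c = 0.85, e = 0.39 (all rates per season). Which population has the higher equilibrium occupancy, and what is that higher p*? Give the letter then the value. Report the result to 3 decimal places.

A: p*_A = 1 − 0.08/0.98 = 0.9184.
B: p*_B = 1 − 0.39/0.85 = 0.5412.
A is higher at 0.9184.

A, 0.918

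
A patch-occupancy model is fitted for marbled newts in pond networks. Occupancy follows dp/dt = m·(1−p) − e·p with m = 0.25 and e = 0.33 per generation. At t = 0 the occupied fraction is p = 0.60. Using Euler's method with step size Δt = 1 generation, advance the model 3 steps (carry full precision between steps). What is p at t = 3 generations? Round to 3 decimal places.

Update rule: p ← p + [m·(1−p) − e·p]·Δt with Δt = 1.
t = 1: p = 0.60000 + (-0.09800) = 0.50200
t = 2: p = 0.50200 + (-0.04116) = 0.46084
t = 3: p = 0.46084 + (-0.01729) = 0.44355

0.444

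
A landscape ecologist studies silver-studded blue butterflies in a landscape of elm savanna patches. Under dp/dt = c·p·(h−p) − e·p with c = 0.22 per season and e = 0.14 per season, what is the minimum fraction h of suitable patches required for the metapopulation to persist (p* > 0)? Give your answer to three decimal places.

p* = h − e/c is positive only when h > e/c.
h_min = e/c = 0.14/0.22 = 0.6364.

0.636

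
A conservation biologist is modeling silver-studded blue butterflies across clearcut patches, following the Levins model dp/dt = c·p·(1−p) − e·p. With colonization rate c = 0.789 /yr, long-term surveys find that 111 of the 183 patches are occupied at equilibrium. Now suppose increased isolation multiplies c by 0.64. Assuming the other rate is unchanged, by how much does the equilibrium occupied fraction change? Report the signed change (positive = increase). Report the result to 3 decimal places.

-0.221

Observed p* = 111/183 = 0.60656.
Balance c(1−p*) = e gives e = 0.789×(1 − 0.60656) = 0.31042.
New p* = 1 − e/c = 1 − 0.31042/0.50496 = 0.38526.
Δp* = 0.38526 − 0.60656 = -0.22130.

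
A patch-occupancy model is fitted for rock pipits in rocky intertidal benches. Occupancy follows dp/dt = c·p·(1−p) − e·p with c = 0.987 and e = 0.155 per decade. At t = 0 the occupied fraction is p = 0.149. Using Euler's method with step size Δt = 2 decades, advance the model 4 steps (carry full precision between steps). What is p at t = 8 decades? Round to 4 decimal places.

Update rule: p ← p + [c·p·(1−p) − e·p]·Δt with Δt = 2.
p: 0.14900 → 0.35311  (Δp = +0.20411)
p: 0.35311 → 0.69456  (Δp = +0.34144)
p: 0.69456 → 0.89802  (Δp = +0.20347)
p: 0.89802 → 0.80041  (Δp = -0.09761)

0.8004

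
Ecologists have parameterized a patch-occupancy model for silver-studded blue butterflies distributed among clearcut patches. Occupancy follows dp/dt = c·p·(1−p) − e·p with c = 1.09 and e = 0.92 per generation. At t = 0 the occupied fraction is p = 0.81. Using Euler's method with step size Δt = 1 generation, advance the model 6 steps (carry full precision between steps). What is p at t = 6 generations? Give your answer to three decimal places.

0.178

Update rule: p ← p + [c·p·(1−p) − e·p]·Δt with Δt = 1.
t = 1: p = 0.81000 + (-0.57745) = 0.23255
t = 2: p = 0.23255 + (-0.01941) = 0.21314
t = 3: p = 0.21314 + (-0.01328) = 0.19985
t = 4: p = 0.19985 + (-0.00956) = 0.19029
t = 5: p = 0.19029 + (-0.00712) = 0.18317
t = 6: p = 0.18317 + (-0.00543) = 0.17774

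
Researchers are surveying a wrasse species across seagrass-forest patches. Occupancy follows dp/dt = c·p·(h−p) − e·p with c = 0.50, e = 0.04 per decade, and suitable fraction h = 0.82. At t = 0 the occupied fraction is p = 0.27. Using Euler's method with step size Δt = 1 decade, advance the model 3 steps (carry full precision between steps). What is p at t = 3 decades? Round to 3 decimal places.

0.469

Update rule: p ← p + [c·p·(h−p) − e·p]·Δt with Δt = 1.
t = 1: p = 0.27000 + (+0.06345) = 0.33345
t = 2: p = 0.33345 + (+0.06778) = 0.40123
t = 3: p = 0.40123 + (+0.06796) = 0.46919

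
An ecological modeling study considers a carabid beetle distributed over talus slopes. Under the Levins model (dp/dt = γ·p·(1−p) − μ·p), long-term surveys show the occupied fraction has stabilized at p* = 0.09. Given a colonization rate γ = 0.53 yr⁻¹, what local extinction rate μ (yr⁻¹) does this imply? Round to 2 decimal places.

0.48

At equilibrium γ(1−p*) = μ.
μ = 0.53 × (1 − 0.09) = 0.53 × 0.9100 = 0.4823.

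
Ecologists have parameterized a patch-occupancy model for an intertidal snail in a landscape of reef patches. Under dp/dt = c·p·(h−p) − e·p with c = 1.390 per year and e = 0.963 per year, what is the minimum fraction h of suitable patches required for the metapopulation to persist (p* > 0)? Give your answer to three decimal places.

0.693

p* = h − e/c is positive only when h > e/c.
h_min = e/c = 0.963/1.390 = 0.6928.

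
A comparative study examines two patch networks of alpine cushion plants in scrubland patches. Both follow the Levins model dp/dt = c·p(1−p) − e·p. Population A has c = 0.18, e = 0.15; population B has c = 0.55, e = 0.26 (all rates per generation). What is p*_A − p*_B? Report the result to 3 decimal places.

-0.361

A: p*_A = 1 − 0.15/0.18 = 0.1667.
B: p*_B = 1 − 0.26/0.55 = 0.5273.
p*_A − p*_B = 0.1667 − 0.5273 = -0.3606.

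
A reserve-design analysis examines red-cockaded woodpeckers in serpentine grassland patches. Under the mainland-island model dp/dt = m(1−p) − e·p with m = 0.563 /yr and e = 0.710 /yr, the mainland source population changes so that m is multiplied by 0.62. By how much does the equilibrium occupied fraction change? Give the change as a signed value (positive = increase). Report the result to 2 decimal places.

Before: p* = 0.563/(0.563+0.710) = 0.4423.
After: m = 0.34906, e = 0.71; p* = 0.34906/1.0591 = 0.3296.
Δp* = 0.3296 − 0.4423 = -0.1127.

-0.11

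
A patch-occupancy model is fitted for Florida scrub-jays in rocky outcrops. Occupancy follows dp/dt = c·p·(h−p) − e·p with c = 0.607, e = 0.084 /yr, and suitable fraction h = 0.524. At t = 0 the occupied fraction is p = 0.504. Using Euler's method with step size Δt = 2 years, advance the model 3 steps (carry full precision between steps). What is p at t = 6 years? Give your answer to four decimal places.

Update rule: p ← p + [c·p·(h−p) − e·p]·Δt with Δt = 2.
step 1: Δp = -0.07243, p = 0.43157
step 2: Δp = -0.02407, p = 0.40749
step 3: Δp = -0.01082, p = 0.39667

0.3967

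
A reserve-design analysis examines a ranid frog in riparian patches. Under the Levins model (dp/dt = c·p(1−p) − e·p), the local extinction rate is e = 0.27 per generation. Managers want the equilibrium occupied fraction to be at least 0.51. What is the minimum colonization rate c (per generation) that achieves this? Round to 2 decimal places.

0.55

p* = 1 − e/c ≥ 0.51 requires e/c ≤ 0.4900, i.e. c ≥ e/0.4900.
c_min = 0.27/0.4900 = 0.5510.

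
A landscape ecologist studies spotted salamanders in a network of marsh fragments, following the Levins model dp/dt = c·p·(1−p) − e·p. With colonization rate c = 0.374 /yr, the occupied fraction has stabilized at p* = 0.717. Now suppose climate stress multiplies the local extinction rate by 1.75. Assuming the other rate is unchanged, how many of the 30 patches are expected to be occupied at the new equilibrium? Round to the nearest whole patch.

Balance c(1−p*) = e gives e = 0.374×(1 − 0.71700) = 0.10584.
New p* = 1 − e/c = 1 − 0.18522/0.37400 = 0.50476.
Expected occupied = 30 × 0.50476 = 15.14 ≈ 15.

15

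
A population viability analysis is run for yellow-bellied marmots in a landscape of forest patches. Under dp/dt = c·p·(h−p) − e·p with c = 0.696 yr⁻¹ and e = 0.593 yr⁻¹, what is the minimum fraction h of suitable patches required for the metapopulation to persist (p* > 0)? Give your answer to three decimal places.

p* = h − e/c is positive only when h > e/c.
h_min = e/c = 0.593/0.696 = 0.8520.

0.852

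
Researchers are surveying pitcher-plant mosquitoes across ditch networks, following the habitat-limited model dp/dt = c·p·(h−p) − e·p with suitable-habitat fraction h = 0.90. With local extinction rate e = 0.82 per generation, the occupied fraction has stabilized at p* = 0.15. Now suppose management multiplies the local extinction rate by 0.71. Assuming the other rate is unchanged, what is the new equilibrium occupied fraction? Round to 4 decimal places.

Balance c(h−p*) = e gives c = e/(0.9 − 0.15000) = 0.82/0.75000 = 1.09333.
New p* = 0.9 − e/c = 0.9 − 0.58220/1.09333 = 0.36750.

0.3675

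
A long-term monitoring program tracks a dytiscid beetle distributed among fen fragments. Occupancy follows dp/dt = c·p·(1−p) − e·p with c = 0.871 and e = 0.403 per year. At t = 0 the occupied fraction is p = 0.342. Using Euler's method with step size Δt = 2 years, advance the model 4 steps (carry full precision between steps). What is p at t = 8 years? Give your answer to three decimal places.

0.537

Update rule: p ← p + [c·p·(1−p) − e·p]·Δt with Δt = 2.
step 1: Δp = +0.11636, p = 0.45836
step 2: Δp = +0.06304, p = 0.52140
step 3: Δp = +0.01445, p = 0.53585
step 4: Δp = +0.00136, p = 0.53722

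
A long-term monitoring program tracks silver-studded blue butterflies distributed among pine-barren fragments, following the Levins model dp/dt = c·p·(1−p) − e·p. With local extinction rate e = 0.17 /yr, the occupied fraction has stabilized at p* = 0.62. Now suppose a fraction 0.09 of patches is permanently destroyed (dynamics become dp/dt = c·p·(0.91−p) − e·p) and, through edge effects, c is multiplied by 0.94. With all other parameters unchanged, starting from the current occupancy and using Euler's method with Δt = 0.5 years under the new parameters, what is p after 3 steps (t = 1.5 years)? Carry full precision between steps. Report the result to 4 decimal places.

0.5817

Balance c(1−p*) = e gives c = e/(1 − 0.62000) = 0.17/0.38000 = 0.44737.
Starting from p₀ = 0.62000; update p ← p + (dp/dt)·Δt with the new parameters.
  1  |  dp/dt·Δt = -0.014895  |  p_1 = 0.605105
  2  |  dp/dt·Δt = -0.012642  |  p_2 = 0.592464
  3  |  dp/dt·Δt = -0.010803  |  p_3 = 0.581661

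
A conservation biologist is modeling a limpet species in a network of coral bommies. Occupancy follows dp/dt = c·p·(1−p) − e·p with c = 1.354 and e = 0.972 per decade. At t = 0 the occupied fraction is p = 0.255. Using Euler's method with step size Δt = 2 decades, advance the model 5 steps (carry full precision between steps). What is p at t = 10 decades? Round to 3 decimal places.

0.282

Update rule: p ← p + [c·p·(1−p) − e·p]·Δt with Δt = 2.
  1  |  dp/dt·Δt = +0.018732  |  p_1 = 0.273732
  2  |  dp/dt·Δt = +0.006223  |  p_2 = 0.279955
  3  |  dp/dt·Δt = +0.001647  |  p_3 = 0.281602
  4  |  dp/dt·Δt = +0.000401  |  p_4 = 0.282002
  5  |  dp/dt·Δt = +0.000095  |  p_5 = 0.282098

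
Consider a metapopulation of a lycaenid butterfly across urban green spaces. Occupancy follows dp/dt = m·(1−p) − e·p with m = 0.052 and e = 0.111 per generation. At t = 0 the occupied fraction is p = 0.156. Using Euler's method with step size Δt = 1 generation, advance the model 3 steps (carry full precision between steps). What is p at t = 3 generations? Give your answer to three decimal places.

Update rule: p ← p + [m·(1−p) − e·p]·Δt with Δt = 1.
  1  |  dp/dt·Δt = +0.026572  |  p_1 = 0.182572
  2  |  dp/dt·Δt = +0.022241  |  p_2 = 0.204813
  3  |  dp/dt·Δt = +0.018616  |  p_3 = 0.223428

0.223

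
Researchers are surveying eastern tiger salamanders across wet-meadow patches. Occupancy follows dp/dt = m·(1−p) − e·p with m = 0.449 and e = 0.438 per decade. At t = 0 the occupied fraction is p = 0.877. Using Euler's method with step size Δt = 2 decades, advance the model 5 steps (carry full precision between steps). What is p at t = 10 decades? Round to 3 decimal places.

Update rule: p ← p + [m·(1−p) − e·p]·Δt with Δt = 2.
p: 0.87700 → 0.21920  (Δp = -0.65780)
p: 0.21920 → 0.72834  (Δp = +0.50914)
p: 0.72834 → 0.33427  (Δp = -0.39407)
p: 0.33427 → 0.63928  (Δp = +0.30501)
p: 0.63928 → 0.40320  (Δp = -0.23608)

0.403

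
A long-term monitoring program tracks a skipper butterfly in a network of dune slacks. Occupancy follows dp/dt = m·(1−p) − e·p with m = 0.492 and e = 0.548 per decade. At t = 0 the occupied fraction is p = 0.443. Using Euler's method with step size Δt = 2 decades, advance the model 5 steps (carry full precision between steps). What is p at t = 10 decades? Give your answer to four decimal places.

0.5173

Update rule: p ← p + [m·(1−p) − e·p]·Δt with Δt = 2.
step 1: Δp = +0.06256, p = 0.50556
step 2: Δp = -0.06756, p = 0.43800
step 3: Δp = +0.07297, p = 0.51097
step 4: Δp = -0.07881, p = 0.43216
step 5: Δp = +0.08511, p = 0.51727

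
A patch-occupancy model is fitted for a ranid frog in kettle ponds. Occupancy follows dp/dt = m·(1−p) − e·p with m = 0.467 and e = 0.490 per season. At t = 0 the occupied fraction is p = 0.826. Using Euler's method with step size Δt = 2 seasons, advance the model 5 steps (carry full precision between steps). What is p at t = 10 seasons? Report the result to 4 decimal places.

0.2724

Update rule: p ← p + [m·(1−p) − e·p]·Δt with Δt = 2.
step 1: Δp = -0.64696, p = 0.17904
step 2: Δp = +0.59133, p = 0.77036
step 3: Δp = -0.54047, p = 0.22989
step 4: Δp = +0.49399, p = 0.72388
step 5: Δp = -0.45151, p = 0.27237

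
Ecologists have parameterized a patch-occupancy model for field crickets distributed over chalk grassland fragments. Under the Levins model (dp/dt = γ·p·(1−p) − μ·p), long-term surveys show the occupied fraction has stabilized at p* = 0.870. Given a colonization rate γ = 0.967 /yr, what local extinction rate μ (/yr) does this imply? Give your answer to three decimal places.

At equilibrium γ(1−p*) = μ.
μ = 0.967 × (1 − 0.870) = 0.967 × 0.1300 = 0.1257.

0.126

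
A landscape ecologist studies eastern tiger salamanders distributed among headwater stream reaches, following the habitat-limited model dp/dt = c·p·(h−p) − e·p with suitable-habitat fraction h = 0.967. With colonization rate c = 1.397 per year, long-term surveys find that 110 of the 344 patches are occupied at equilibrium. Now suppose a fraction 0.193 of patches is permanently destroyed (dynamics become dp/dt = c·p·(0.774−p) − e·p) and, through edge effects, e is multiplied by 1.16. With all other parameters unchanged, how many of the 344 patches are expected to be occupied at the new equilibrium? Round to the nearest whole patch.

Observed p* = 110/344 = 0.31977.
Balance c(h−p*) = e gives e = 1.397×(0.967 − 0.31977) = 0.90418.
New p* = 0.774 − e/c = 0.774 − 1.04885/1.39700 = 0.02321.
Expected occupied = 344 × 0.02321 = 7.98 ≈ 8.

8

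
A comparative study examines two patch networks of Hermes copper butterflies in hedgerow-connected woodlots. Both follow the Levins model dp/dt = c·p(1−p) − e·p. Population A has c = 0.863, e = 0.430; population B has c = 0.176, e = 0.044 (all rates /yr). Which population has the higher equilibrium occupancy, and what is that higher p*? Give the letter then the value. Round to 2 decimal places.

B, 0.75

A: p*_A = 1 − 0.430/0.863 = 0.5017.
B: p*_B = 1 − 0.044/0.176 = 0.7500.
B is higher at 0.7500.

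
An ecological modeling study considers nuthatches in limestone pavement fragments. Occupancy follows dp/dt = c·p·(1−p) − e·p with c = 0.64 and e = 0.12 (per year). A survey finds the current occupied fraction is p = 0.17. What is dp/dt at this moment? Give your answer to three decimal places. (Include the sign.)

Colonization term: c·p·(1−p) = 0.64×0.17×0.8300 = 0.09030.
Extinction term: e·p = 0.02040.
dp/dt = 0.09030 − 0.02040 = 0.06990.

0.070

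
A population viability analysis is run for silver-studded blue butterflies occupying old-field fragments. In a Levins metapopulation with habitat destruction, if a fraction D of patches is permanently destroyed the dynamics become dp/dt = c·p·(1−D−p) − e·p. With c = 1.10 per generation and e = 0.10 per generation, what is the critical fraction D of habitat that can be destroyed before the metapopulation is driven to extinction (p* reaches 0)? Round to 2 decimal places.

0.91

The nontrivial equilibrium is p* = (1−D) − e/c; extinction occurs when this hits zero.
So D_crit = 1 − e/c = 1 − 0.10/1.10 = 1 − 0.0909 = 0.9091.
Note this equals the original equilibrium occupancy — the Levins extinction-debt result.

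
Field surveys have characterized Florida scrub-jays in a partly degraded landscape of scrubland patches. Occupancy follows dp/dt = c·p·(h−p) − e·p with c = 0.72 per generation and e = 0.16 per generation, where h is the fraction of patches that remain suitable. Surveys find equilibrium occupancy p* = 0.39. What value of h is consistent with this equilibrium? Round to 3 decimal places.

At equilibrium c(h−p*) = e, so h = p* + e/c.
h = 0.39 + 0.16/0.72 = 0.39 + 0.2222 = 0.6122.

0.612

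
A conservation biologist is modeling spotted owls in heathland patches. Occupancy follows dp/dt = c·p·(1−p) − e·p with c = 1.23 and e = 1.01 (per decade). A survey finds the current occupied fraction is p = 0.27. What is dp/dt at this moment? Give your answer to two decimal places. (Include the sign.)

-0.03

Colonization term: c·p·(1−p) = 1.23×0.27×0.7300 = 0.24243.
Extinction term: e·p = 0.27270.
dp/dt = 0.24243 − 0.27270 = -0.03027.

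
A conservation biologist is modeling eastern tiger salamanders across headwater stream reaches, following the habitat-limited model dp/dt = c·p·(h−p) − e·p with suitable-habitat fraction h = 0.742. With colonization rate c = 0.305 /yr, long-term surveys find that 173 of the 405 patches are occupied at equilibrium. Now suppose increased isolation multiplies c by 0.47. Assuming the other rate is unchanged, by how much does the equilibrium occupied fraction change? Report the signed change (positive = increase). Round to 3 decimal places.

-0.355

Observed p* = 173/405 = 0.42716.
Balance c(h−p*) = e gives e = 0.305×(0.742 − 0.42716) = 0.09603.
New p* = 0.742 − e/c = 0.742 − 0.09603/0.14335 = 0.07210.
Δp* = 0.07210 − 0.42716 = -0.35506.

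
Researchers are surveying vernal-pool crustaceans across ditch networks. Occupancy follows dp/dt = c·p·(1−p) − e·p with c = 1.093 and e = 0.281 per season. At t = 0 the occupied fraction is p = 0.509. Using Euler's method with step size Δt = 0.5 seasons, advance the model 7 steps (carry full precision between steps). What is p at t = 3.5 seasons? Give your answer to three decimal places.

0.732

Update rule: p ← p + [c·p·(1−p) − e·p]·Δt with Δt = 0.5.
p: 0.50900 → 0.57407  (Δp = +0.06507)
p: 0.57407 → 0.62704  (Δp = +0.05297)
p: 0.62704 → 0.66674  (Δp = +0.03971)
p: 0.66674 → 0.69450  (Δp = +0.02775)
p: 0.69450 → 0.71287  (Δp = +0.01837)
p: 0.71287 → 0.72457  (Δp = +0.01170)
p: 0.72457 → 0.73183  (Δp = +0.00726)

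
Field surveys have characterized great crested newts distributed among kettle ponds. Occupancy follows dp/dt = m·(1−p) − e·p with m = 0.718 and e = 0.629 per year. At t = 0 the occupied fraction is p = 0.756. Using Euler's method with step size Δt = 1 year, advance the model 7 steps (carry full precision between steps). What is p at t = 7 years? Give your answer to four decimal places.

0.5329

Update rule: p ← p + [m·(1−p) − e·p]·Δt with Δt = 1.
  1  |  dp/dt·Δt = -0.300332  |  p_1 = 0.455668
  2  |  dp/dt·Δt = +0.104215  |  p_2 = 0.559883
  3  |  dp/dt·Δt = -0.036163  |  p_3 = 0.523721
  4  |  dp/dt·Δt = +0.012548  |  p_4 = 0.536269
  5  |  dp/dt·Δt = -0.004354  |  p_5 = 0.531915
  6  |  dp/dt·Δt = +0.001511  |  p_6 = 0.533426
  7  |  dp/dt·Δt = -0.000524  |  p_7 = 0.532901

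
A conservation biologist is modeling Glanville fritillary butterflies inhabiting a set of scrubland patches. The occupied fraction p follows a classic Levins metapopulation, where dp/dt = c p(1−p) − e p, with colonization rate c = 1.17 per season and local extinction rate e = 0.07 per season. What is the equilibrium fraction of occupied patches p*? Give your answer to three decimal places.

0.940

Setting dp/dt = 0 and dividing through by p* gives c·(1−p*) = e.
So p* = 1 − e/c = 1 − 0.07/1.17 = 1 − 0.0598 = 0.9402.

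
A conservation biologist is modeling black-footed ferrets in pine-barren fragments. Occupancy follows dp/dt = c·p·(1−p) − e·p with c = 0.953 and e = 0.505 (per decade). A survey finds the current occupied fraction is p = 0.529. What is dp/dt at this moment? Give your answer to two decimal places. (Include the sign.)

Colonization term: c·p·(1−p) = 0.953×0.529×0.4710 = 0.23745.
Extinction term: e·p = 0.26715.
dp/dt = 0.23745 − 0.26715 = -0.02970.

-0.03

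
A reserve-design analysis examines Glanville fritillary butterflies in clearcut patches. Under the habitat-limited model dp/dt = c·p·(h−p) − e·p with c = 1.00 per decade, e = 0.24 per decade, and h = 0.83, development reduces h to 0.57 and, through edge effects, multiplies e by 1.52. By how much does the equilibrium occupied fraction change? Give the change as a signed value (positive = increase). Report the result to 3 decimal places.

-0.385

Before: p* = h − e/c = 0.83 − 0.24/1.00 = 0.83 − 0.2400 = 0.5900.
After: c = 1, e = 0.3648, h = 0.57; p* = 0.57 − 0.3648/1 = 0.2052.
Δp* = 0.2052 − 0.5900 = -0.3848.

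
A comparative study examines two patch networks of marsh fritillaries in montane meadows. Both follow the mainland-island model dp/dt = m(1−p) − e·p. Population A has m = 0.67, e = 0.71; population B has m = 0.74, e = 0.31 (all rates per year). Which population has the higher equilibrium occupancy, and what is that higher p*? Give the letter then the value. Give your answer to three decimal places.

B, 0.705

A: p*_A = m/(m+e) = 0.67/1.3800 = 0.4855.
B: p*_B = 0.74/1.0500 = 0.7048.
B is higher at 0.7048.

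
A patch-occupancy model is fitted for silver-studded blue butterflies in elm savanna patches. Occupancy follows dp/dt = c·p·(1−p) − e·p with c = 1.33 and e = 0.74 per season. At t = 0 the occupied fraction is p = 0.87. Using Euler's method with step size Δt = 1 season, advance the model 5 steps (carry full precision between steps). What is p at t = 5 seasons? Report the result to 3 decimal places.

Update rule: p ← p + [c·p·(1−p) − e·p]·Δt with Δt = 1.
  1  |  dp/dt·Δt = -0.493377  |  p_1 = 0.376623
  2  |  dp/dt·Δt = +0.033554  |  p_2 = 0.410177
  3  |  dp/dt·Δt = +0.018238  |  p_3 = 0.428415
  4  |  dp/dt·Δt = +0.008657  |  p_4 = 0.437073
  5  |  dp/dt·Δt = +0.003800  |  p_5 = 0.440872

0.441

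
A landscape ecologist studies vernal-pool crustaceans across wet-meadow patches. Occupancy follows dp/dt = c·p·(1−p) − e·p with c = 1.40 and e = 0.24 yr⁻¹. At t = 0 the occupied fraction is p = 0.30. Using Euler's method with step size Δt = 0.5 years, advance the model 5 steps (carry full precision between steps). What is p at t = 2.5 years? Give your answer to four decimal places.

Update rule: p ← p + [c·p·(1−p) − e·p]·Δt with Δt = 0.5.
  1  |  dp/dt·Δt = +0.111000  |  p_1 = 0.411000
  2  |  dp/dt·Δt = +0.120135  |  p_2 = 0.531135
  3  |  dp/dt·Δt = +0.110585  |  p_3 = 0.641720
  4  |  dp/dt·Δt = +0.083934  |  p_4 = 0.725655
  5  |  dp/dt·Δt = +0.052277  |  p_5 = 0.777932

0.7779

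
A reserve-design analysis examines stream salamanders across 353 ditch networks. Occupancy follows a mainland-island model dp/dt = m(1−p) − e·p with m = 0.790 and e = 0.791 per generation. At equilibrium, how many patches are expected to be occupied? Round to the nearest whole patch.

p* = m/(m+e) = 0.790/1.5810 = 0.4997.
Expected occupied patches = N × p* = 353 × 0.4997 = 176.39 ≈ 176.

176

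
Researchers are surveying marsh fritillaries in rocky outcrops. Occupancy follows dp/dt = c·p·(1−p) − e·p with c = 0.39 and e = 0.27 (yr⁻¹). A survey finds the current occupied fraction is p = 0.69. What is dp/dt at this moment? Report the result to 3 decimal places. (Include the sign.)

-0.103

Colonization term: c·p·(1−p) = 0.39×0.69×0.3100 = 0.08342.
Extinction term: e·p = 0.18630.
dp/dt = 0.08342 − 0.18630 = -0.10288.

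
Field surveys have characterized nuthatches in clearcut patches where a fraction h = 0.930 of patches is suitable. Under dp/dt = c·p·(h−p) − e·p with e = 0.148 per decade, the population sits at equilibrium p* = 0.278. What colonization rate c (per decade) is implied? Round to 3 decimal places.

At equilibrium c(h−p*) = e, so c = e/(h−p*).
c = 0.148/(0.930 − 0.278) = 0.148/0.6520 = 0.2270.

0.227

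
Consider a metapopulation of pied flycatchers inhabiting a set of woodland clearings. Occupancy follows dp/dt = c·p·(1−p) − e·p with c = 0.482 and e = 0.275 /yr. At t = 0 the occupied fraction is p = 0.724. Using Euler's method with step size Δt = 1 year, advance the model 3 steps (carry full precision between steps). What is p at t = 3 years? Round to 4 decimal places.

0.5273

Update rule: p ← p + [c·p·(1−p) − e·p]·Δt with Δt = 1.
  1  |  dp/dt·Δt = -0.102785  |  p_1 = 0.621215
  2  |  dp/dt·Δt = -0.057416  |  p_2 = 0.563799
  3  |  dp/dt·Δt = -0.036507  |  p_3 = 0.527292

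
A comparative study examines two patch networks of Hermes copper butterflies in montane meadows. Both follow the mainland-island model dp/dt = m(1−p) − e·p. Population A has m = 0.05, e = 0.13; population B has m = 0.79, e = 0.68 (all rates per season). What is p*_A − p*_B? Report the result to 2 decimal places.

A: p*_A = m/(m+e) = 0.05/0.1800 = 0.2778.
B: p*_B = 0.79/1.4700 = 0.5374.
p*_A − p*_B = 0.2778 − 0.5374 = -0.2596.

-0.26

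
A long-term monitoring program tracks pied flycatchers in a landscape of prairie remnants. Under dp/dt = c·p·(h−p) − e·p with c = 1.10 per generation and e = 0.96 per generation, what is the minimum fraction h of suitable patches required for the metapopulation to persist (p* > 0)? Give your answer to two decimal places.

p* = h − e/c is positive only when h > e/c.
h_min = e/c = 0.96/1.10 = 0.8727.

0.87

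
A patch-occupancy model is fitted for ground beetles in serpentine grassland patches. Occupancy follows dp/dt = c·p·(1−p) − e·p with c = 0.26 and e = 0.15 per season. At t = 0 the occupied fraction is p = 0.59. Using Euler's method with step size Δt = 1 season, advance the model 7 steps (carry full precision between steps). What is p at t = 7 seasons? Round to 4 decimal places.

Update rule: p ← p + [c·p·(1−p) − e·p]·Δt with Δt = 1.
t = 1: p = 0.59000 + (-0.02561) = 0.56439
t = 2: p = 0.56439 + (-0.02074) = 0.54366
t = 3: p = 0.54366 + (-0.01704) = 0.52661
t = 4: p = 0.52661 + (-0.01418) = 0.51244
t = 5: p = 0.51244 + (-0.01191) = 0.50053
t = 6: p = 0.50053 + (-0.01008) = 0.49045
t = 7: p = 0.49045 + (-0.00859) = 0.48186

0.4819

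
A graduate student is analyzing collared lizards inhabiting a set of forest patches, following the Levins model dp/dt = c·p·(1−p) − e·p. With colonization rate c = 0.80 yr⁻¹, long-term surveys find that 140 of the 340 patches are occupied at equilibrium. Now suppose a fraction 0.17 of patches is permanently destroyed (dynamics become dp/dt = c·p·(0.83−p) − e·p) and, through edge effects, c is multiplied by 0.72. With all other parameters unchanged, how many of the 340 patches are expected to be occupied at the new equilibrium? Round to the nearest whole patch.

4

Observed p* = 140/340 = 0.41176.
Balance c(1−p*) = e gives e = 0.80×(1 − 0.41176) = 0.47059.
New p* = 0.83 − e/c = 0.83 − 0.47059/0.57600 = 0.01300.
Expected occupied = 340 × 0.01300 = 4.42 ≈ 4.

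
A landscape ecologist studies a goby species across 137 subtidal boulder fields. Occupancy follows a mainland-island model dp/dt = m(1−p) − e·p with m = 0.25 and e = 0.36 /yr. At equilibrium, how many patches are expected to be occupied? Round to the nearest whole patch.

56

p* = m/(m+e) = 0.25/0.6100 = 0.4098.
Expected occupied patches = N × p* = 137 × 0.4098 = 56.15 ≈ 56.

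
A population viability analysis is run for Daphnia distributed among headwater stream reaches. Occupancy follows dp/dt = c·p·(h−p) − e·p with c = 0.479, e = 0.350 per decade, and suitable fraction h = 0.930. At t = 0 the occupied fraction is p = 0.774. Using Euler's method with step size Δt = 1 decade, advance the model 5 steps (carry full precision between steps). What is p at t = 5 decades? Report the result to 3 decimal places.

0.336

Update rule: p ← p + [c·p·(h−p) − e·p]·Δt with Δt = 1.
p: 0.77400 → 0.56094  (Δp = -0.21306)
p: 0.56094 → 0.46377  (Δp = -0.09716)
p: 0.46377 → 0.40502  (Δp = -0.05875)
p: 0.40502 → 0.36511  (Δp = -0.03991)
p: 0.36511 → 0.33612  (Δp = -0.02900)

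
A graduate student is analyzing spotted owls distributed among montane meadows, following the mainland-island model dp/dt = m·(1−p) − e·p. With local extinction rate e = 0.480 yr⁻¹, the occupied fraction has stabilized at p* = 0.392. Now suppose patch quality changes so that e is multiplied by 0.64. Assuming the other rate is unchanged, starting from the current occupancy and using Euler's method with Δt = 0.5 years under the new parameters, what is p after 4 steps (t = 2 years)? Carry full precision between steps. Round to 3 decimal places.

Balance m(1−p*) = e·p* gives m = e·p*/(1−p*) = 0.480×0.39200/0.60800 = 0.30947.
Starting from p₀ = 0.39200; update p ← p + (dp/dt)·Δt with the new parameters.
step 1: Δp = +0.03387, p = 0.42587
step 2: Δp = +0.02343, p = 0.44929
step 3: Δp = +0.01620, p = 0.46550
step 4: Δp = +0.01121, p = 0.47670

0.477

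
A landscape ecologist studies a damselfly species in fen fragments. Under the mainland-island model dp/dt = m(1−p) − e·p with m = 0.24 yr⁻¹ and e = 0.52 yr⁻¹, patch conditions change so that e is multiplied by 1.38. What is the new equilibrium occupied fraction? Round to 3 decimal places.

0.251

Before: p* = 0.24/(0.24+0.52) = 0.3158.
After: m = 0.24, e = 0.7176; p* = 0.24/0.9576 = 0.2506.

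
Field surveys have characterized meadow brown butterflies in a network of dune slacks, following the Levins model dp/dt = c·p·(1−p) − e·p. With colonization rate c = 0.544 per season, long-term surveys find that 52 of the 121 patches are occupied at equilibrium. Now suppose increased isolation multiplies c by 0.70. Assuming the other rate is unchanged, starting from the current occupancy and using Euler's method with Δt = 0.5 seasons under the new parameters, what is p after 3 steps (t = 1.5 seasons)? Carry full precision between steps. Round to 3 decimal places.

0.377

Observed p* = 52/121 = 0.42975.
Balance c(1−p*) = e gives e = 0.544×(1 − 0.42975) = 0.31021.
Starting from p₀ = 0.42975; update p ← p + (dp/dt)·Δt with the new parameters.
t = 0.5: p = 0.42975 + (-0.02000) = 0.40975
t = 1: p = 0.40975 + (-0.01751) = 0.39225
t = 1.5: p = 0.39225 + (-0.01545) = 0.37680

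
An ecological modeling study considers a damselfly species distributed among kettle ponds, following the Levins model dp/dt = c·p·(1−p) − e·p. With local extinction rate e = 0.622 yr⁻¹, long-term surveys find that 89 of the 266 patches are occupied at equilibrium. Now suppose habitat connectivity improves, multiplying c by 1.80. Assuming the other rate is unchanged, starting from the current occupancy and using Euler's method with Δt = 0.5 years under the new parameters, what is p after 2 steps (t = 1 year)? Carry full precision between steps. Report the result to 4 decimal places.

0.4925

Observed p* = 89/266 = 0.33459.
Balance c(1−p*) = e gives c = e/(1 − 0.33459) = 0.622/0.66541 = 0.93476.
Starting from p₀ = 0.33459; update p ← p + (dp/dt)·Δt with the new parameters.
t = 0.5: p = 0.33459 + (+0.08325) = 0.41783
t = 1: p = 0.41783 + (+0.07469) = 0.49253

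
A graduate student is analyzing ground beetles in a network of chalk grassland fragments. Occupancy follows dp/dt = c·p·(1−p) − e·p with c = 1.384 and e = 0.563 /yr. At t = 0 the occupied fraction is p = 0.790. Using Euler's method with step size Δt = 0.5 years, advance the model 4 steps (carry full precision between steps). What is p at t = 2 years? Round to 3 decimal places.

Update rule: p ← p + [c·p·(1−p) − e·p]·Δt with Δt = 0.5.
t = 0.5: p = 0.79000 + (-0.10758) = 0.68242
t = 1: p = 0.68242 + (-0.04213) = 0.64029
t = 1.5: p = 0.64029 + (-0.02086) = 0.61943
t = 2: p = 0.61943 + (-0.01124) = 0.60819

0.608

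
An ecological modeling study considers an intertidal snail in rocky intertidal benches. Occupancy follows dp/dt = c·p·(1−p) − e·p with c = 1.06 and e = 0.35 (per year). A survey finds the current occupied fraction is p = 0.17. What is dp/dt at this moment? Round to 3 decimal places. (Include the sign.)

0.090

Colonization term: c·p·(1−p) = 1.06×0.17×0.8300 = 0.14957.
Extinction term: e·p = 0.05950.
dp/dt = 0.14957 − 0.05950 = 0.09007.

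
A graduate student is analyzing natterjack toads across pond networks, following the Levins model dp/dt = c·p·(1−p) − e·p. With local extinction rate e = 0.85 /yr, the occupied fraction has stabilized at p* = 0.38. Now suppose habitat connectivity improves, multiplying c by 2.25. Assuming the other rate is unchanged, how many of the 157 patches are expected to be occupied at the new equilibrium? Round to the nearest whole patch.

Balance c(1−p*) = e gives c = e/(1 − 0.38000) = 0.85/0.62000 = 1.37097.
New p* = 1 − e/c = 1 − 0.85000/3.08468 = 0.72444.
Expected occupied = 157 × 0.72444 = 113.74 ≈ 114.

114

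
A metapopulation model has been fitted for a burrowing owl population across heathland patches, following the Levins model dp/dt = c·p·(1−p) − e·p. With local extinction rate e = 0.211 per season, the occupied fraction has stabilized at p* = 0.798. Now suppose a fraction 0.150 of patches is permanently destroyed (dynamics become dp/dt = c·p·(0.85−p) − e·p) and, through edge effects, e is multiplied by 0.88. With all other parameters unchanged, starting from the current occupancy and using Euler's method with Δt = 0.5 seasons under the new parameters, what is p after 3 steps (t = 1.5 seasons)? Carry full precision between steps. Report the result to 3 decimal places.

0.700

Balance c(1−p*) = e gives c = e/(1 − 0.79800) = 0.211/0.20200 = 1.04455.
Starting from p₀ = 0.79800; update p ← p + (dp/dt)·Δt with the new parameters.
  1  |  dp/dt·Δt = -0.052414  |  p_1 = 0.745586
  2  |  dp/dt·Δt = -0.028561  |  p_2 = 0.717025
  3  |  dp/dt·Δt = -0.016771  |  p_3 = 0.700254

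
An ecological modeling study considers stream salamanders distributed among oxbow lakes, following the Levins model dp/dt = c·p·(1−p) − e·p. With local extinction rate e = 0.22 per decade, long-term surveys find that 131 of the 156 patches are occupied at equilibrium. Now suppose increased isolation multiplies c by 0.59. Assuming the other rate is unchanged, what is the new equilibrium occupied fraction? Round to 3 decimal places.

Observed p* = 131/156 = 0.83974.
Balance c(1−p*) = e gives c = e/(1 − 0.83974) = 0.22/0.16026 = 1.37277.
New p* = 1 − e/c = 1 − 0.22000/0.80993 = 0.72837.

0.728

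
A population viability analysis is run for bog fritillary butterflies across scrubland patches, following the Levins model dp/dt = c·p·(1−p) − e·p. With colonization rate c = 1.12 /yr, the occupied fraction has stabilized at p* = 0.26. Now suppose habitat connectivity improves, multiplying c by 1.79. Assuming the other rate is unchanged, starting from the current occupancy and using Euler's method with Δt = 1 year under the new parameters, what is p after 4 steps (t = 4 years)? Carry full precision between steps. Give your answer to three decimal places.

Balance c(1−p*) = e gives e = 1.12×(1 − 0.26000) = 0.82880.
Starting from p₀ = 0.26000; update p ← p + (dp/dt)·Δt with the new parameters.
p: 0.26000 → 0.43024  (Δp = +0.17024)
p: 0.43024 → 0.56510  (Δp = +0.13486)
p: 0.56510 → 0.58945  (Δp = +0.02435)
p: 0.58945 → 0.58607  (Δp = -0.00338)

0.586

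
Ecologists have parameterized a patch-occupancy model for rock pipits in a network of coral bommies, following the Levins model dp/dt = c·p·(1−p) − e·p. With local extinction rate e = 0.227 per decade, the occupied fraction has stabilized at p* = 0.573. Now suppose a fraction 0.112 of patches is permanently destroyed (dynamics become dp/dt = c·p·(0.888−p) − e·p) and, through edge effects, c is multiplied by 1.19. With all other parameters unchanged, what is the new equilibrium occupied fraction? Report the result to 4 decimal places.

Balance c(1−p*) = e gives c = e/(1 − 0.57300) = 0.227/0.42700 = 0.53162.
New p* = 0.888 − e/c = 0.888 − 0.22700/0.63263 = 0.52918.

0.5292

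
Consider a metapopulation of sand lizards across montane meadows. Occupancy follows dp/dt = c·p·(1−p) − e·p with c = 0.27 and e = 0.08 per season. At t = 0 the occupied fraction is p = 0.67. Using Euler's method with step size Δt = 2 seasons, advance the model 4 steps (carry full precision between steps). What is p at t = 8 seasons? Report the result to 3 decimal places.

0.698

Update rule: p ← p + [c·p·(1−p) − e·p]·Δt with Δt = 2.
  1  |  dp/dt·Δt = +0.012194  |  p_1 = 0.682194
  2  |  dp/dt·Δt = +0.007924  |  p_2 = 0.690118
  3  |  dp/dt·Δt = +0.005063  |  p_3 = 0.695181
  4  |  dp/dt·Δt = +0.003199  |  p_4 = 0.698380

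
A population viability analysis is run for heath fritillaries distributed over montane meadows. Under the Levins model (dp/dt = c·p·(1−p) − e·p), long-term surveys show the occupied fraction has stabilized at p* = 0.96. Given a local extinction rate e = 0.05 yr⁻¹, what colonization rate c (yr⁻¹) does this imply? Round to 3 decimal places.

At equilibrium c(1−p*) = e, so c = e/(1−p*).
c = 0.05/(1 − 0.96) = 0.05/0.0400 = 1.2500.

1.250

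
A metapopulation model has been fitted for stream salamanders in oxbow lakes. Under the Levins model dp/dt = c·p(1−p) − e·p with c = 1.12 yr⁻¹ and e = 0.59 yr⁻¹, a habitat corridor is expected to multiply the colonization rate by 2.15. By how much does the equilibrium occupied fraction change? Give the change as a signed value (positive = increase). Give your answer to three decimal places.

0.282

Before: p* = 1 − 0.59/1.12 = 0.4732.
After the change, c = 2.408, e = 0.59, so p* = 1 − 0.59/2.408 = 0.7550.
Δp* = 0.7550 − 0.4732 = +0.2818.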